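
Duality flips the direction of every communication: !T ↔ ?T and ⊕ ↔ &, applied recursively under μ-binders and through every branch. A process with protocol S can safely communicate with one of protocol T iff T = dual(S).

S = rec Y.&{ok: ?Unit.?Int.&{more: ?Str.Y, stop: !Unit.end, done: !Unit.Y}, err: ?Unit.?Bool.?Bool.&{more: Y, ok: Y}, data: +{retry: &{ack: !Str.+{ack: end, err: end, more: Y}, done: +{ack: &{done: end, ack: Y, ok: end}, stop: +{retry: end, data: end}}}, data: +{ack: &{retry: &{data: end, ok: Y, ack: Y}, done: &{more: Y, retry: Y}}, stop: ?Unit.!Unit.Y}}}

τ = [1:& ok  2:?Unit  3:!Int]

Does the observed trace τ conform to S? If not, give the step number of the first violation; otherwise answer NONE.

@1 & ok  ok  residual = ?Unit.?Int.&{more: ?Str.rec Y.…, stop: !Unit.end, done: !Unit.rec Y.…}
@2 ?Unit  ok  residual = ?Int.&{more: ?Str.rec Y.…, stop: !Unit.end, done: !Unit.rec Y.…}
@3 got !Int, protocol expects ?Int  ✗

3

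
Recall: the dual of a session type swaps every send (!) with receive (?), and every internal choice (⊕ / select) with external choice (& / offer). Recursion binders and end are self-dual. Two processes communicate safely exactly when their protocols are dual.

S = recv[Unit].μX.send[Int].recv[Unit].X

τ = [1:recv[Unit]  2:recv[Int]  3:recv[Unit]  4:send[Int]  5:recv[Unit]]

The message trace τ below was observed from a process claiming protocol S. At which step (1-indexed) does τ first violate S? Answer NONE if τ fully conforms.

2

@1 recv[Unit]  match  residual = μX.…
@2 got recv[Int], protocol expects send[Int]  ✗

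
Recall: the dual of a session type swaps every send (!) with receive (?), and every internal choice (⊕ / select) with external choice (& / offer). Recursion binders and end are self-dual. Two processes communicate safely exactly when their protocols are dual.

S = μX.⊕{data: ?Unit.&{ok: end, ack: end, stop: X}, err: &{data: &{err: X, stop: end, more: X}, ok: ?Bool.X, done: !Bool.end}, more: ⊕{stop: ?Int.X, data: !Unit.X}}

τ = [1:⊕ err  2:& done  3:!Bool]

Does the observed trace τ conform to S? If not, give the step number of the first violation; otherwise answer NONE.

@1 ⊕ err  ok  state: &{data: &{err: μX.…, stop: end, more: μX.…}, ok: ?Bool.μX.…, done: !Bool.end}
@2 & done  ok  state: !Bool.end
@3 !Bool  ok  state: end
τ conforms to S (length 3)

NONE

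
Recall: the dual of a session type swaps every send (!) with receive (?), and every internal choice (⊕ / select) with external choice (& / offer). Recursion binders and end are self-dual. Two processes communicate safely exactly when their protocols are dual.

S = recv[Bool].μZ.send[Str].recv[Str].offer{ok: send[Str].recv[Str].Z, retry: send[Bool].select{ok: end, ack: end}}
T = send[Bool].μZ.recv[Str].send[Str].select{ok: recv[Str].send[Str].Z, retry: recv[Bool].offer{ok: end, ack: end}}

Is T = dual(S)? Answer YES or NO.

recv[Bool] | send[Bool]  ✓
  μZ | μZ  ✓ (μ self-dual)
    send[Str] | recv[Str]  ✓
      recv[Str] | send[Str]  ✓
        offer{ok,retry} | select{ok,retry}  ✓ same labels
          [ok]
            send[Str] | recv[Str]  ✓
              recv[Str] | send[Str]  ✓
                Z | Z  ✓
          [retry]
            send[Bool] | recv[Bool]  ✓
              select{ok,ack} | offer{ok,ack}  ✓ same labels
                [ok]
                  end | end  ✓
                [ack]
                  end | end  ✓

YES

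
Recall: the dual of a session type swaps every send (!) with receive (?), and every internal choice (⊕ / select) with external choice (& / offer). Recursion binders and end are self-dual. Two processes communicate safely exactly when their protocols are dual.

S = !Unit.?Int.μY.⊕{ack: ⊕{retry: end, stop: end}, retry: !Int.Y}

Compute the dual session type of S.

?Unit.!Int.μY.&{ack: &{retry: end, stop: end}, retry: ?Int.Y}

!Unit → ?Unit
  ?Int → !Int
    μY → μY  (rec unchanged)
      ⊕{ack,retry} → &{ack,retry}  (select→offer)
        [ack]
          ⊕{retry,stop} → &{retry,stop}  (select→offer)
            [retry]
              end self-dual
            [stop]
              end self-dual
        [retry]
          !Int → ?Int
            Y self-dual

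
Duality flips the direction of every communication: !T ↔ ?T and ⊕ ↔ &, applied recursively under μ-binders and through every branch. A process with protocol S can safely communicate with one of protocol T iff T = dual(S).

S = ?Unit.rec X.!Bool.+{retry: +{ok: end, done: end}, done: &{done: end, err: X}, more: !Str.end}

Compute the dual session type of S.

!Unit.rec X.?Bool.&{retry: &{ok: end, done: end}, done: +{done: end, err: X}, more: ?Str.end}

?Unit ↦ !Unit
  rec X ↦ rec X  (rec unchanged)
    !Bool ↦ ?Bool
      +{retry,done,more} ↦ &{retry,done,more}  (⊕→&)
        • retry:
          +{ok,done} ↦ &{ok,done}  (⊕→&)
            • ok:
              end self-dual
            • done:
              end self-dual
        • done:
          &{done,err} ↦ +{done,err}  (&→⊕)
            • done:
              end self-dual
            • err:
              X self-dual
        • more:
          !Str ↦ ?Str
            end self-dual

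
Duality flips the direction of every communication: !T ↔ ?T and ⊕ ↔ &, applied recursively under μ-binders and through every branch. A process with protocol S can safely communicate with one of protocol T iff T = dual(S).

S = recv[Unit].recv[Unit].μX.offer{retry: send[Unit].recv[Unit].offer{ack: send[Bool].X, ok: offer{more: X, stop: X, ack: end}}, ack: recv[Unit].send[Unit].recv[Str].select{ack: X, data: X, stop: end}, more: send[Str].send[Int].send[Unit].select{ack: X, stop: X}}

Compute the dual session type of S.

send[Unit].send[Unit].μX.select{retry: recv[Unit].send[Unit].select{ack: recv[Bool].X, ok: select{more: X, stop: X, ack: end}}, ack: send[Unit].recv[Unit].send[Str].offer{ack: X, data: X, stop: end}, more: recv[Str].recv[Int].recv[Unit].offer{ack: X, stop: X}}

recv[Unit] ↦ send[Unit]
  recv[Unit] ↦ send[Unit]
    μX ↦ μX  (binder kept)
      offer{retry,ack,more} ↦ select{retry,ack,more}  (offer→select)
        [retry]
          send[Unit] ↦ recv[Unit]
            recv[Unit] ↦ send[Unit]
              offer{ack,ok} ↦ select{ack,ok}  (offer→select)
                [ack]
                  send[Bool] ↦ recv[Bool]
                    dual(X) = X
                [ok]
                  offer{more,stop,ack} ↦ select{more,stop,ack}  (offer→select)
                    [more]
                      dual(X) = X
                    [stop]
                      dual(X) = X
                    [ack]
                      dual(end) = end
        [ack]
          recv[Unit] ↦ send[Unit]
            send[Unit] ↦ recv[Unit]
              recv[Str] ↦ send[Str]
                select{ack,data,stop} ↦ offer{ack,data,stop}  (internal→external)
                  [ack]
                    dual(X) = X
                  [data]
                    dual(X) = X
                  [stop]
                    dual(end) = end
        [more]
          send[Str] ↦ recv[Str]
            send[Int] ↦ recv[Int]
              send[Unit] ↦ recv[Unit]
                select{ack,stop} ↦ offer{ack,stop}  (internal→external)
                  [ack]
                    dual(X) = X
                  [stop]
                    dual(X) = X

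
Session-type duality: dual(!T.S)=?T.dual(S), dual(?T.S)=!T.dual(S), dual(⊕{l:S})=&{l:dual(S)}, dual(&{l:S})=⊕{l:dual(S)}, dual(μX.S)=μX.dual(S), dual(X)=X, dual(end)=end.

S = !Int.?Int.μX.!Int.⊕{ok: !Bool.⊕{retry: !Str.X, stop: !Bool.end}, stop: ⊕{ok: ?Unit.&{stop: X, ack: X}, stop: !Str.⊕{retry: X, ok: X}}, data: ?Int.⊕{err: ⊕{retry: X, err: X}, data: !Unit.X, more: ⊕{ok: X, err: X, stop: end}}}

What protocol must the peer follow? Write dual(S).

?Int.!Int.μX.?Int.&{ok: ?Bool.&{retry: ?Str.X, stop: ?Bool.end}, stop: &{ok: !Unit.⊕{stop: X, ack: X}, stop: ?Str.&{retry: X, ok: X}}, data: !Int.&{err: &{retry: X, err: X}, data: ?Unit.X, more: &{ok: X, err: X, stop: end}}}

!Int ↦ ?Int
  ?Int ↦ !Int
    μX ↦ μX  (binder kept)
      !Int ↦ ?Int
        ⊕{ok,stop,data} ↦ &{ok,stop,data}  (internal→external)
          [ok]
            !Bool ↦ ?Bool
              ⊕{retry,stop} ↦ &{retry,stop}  (internal→external)
                [retry]
                  !Str ↦ ?Str
                    dual(X) = X
                [stop]
                  !Bool ↦ ?Bool
                    dual(end) = end
          [stop]
            ⊕{ok,stop} ↦ &{ok,stop}  (internal→external)
              [ok]
                ?Unit ↦ !Unit
                  &{stop,ack} ↦ ⊕{stop,ack}  (offer→select)
                    [stop]
                      dual(X) = X
                    [ack]
                      dual(X) = X
              [stop]
                !Str ↦ ?Str
                  ⊕{retry,ok} ↦ &{retry,ok}  (internal→external)
                    [retry]
                      dual(X) = X
                    [ok]
                      dual(X) = X
          [data]
            ?Int ↦ !Int
              ⊕{err,data,more} ↦ &{err,data,more}  (internal→external)
                [err]
                  ⊕{retry,err} ↦ &{retry,err}  (internal→external)
                    [retry]
                      dual(X) = X
                    [err]
                      dual(X) = X
                [data]
                  !Unit ↦ ?Unit
                    dual(X) = X
                [more]
                  ⊕{ok,err,stop} ↦ &{ok,err,stop}  (internal→external)
                    [ok]
                      dual(X) = X
                    [err]
                      dual(X) = X
                    [stop]
                      dual(end) = end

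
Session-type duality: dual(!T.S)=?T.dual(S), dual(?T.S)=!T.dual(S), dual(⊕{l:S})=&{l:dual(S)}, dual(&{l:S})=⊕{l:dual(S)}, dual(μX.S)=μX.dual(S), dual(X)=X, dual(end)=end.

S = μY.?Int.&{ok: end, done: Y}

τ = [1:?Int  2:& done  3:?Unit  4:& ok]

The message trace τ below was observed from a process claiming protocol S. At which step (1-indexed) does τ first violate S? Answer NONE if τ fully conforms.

[1] ?Int  match  cont: &{ok: end, done: μY.…}
[2] & done  match  cont: μY.…
[3] got ?Unit, protocol expects ?Int  ✗

3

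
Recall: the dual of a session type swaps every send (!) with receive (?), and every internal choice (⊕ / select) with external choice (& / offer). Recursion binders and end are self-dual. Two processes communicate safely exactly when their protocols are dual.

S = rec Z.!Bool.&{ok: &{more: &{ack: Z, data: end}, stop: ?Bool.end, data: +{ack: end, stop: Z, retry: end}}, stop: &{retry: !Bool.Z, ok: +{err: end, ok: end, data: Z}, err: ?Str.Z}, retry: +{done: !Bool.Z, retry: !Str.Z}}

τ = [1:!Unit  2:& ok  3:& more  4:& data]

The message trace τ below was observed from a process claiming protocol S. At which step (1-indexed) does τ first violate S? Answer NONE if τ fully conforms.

1

@1 got !Unit, protocol expects !Bool  ✗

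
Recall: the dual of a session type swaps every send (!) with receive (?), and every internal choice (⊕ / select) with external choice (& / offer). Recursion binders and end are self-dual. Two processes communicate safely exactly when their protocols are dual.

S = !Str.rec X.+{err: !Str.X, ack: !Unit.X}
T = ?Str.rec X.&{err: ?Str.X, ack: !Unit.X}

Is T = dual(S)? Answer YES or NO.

!Str ‖ ?Str  ✓
  rec X ‖ rec X  ✓ (rec unchanged)
    +{err,ack} ‖ &{err,ack}  ✓ same labels
      • err:
        !Str ‖ ?Str  ✓
          X ‖ X  ✓
      • ack:
        !Unit ‖ !Unit  ✗ same direction on both sides — not dual

NO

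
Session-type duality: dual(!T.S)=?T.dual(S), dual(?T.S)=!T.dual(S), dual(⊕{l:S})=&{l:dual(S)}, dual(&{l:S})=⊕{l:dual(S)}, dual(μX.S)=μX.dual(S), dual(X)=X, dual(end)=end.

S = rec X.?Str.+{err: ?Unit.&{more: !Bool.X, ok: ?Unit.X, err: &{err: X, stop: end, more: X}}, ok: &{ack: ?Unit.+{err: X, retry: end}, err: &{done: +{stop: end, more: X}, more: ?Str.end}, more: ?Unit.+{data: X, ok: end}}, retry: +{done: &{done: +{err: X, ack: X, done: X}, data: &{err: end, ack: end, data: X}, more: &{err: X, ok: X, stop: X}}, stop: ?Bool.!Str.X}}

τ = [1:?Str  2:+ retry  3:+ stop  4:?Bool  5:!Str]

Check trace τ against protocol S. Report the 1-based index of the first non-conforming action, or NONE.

NONE

@1 ?Str  ok  now at +{err: ?Unit.&{more: !Bool.rec X.…, ok: ?Unit.rec X.…, err: &{err: rec X.…, stop: end, more: rec X.…}}, ok: &{ack: ?Unit.+{err: rec X.…, retry: end}, err: &{done: +{stop: end, more: rec X.…}, more: ?Str.end}, more: ?Unit.+{data: rec X.…, ok: end}}, retry: +{done: &{done: +{err: rec X.…, ack: rec X.…, done: rec X.…}, data: &{err: end, ack: end, data: rec X.…}, more: &{err: rec X.…, ok: rec X.…, stop: rec X.…}}, stop: ?Bool.!Str.rec X.…}}
@2 + retry  ok  now at +{done: &{done: +{err: rec X.…, ack: rec X.…, done: rec X.…}, data: &{err: end, ack: end, data: rec X.…}, more: &{err: rec X.…, ok: rec X.…, stop: rec X.…}}, stop: ?Bool.!Str.rec X.…}
@3 + stop  ok  now at ?Bool.!Str.rec X.…
@4 ?Bool  ok  now at !Str.rec X.…
@5 !Str  ok  now at rec X.…
all 5 steps conform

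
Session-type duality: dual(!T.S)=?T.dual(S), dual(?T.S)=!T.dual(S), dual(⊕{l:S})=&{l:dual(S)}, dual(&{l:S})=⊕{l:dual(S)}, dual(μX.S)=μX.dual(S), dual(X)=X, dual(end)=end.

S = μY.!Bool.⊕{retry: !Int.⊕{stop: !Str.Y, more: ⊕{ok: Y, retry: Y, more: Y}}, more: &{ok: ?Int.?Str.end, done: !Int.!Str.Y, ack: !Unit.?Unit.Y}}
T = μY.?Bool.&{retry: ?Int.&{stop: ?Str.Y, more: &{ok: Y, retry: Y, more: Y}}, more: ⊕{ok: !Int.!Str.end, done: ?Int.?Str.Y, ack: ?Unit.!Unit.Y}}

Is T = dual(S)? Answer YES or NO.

μY | μY  ok (μ self-dual)
  !Bool | ?Bool  ok
    ⊕{retry,more} | &{retry,more}  ok labels match
      [retry]
        !Int | ?Int  ok
          ⊕{stop,more} | &{stop,more}  ok labels match
            [stop]
              !Str | ?Str  ok
                Y | Y  ok
            [more]
              ⊕{ok,retry,more} | &{ok,retry,more}  ok labels match
                [ok]
                  Y | Y  ok
                [retry]
                  Y | Y  ok
                [more]
                  Y | Y  ok
      [more]
        &{ok,done,ack} | ⊕{ok,done,ack}  ok labels match
          [ok]
            ?Int | !Int  ok
              ?Str | !Str  ok
                end | end  ok
          [done]
            !Int | ?Int  ok
              !Str | ?Str  ok
                Y | Y  ok
          [ack]
            !Unit | ?Unit  ok
              ?Unit | !Unit  ok
                Y | Y  ok

YES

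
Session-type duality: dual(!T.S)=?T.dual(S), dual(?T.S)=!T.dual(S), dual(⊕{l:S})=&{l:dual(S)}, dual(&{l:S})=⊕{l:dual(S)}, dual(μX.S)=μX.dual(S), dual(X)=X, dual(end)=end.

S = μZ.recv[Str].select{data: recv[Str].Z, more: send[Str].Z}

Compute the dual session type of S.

μZ ↦ μZ  (μ self-dual)
  recv[Str] ↦ send[Str]
    select{data,more} ↦ offer{data,more}  (select→offer)
      case data:
        recv[Str] ↦ send[Str]
          dual(Z) = Z
      case more:
        send[Str] ↦ recv[Str]
          dual(Z) = Z

μZ.send[Str].offer{data: send[Str].Z, more: recv[Str].Z}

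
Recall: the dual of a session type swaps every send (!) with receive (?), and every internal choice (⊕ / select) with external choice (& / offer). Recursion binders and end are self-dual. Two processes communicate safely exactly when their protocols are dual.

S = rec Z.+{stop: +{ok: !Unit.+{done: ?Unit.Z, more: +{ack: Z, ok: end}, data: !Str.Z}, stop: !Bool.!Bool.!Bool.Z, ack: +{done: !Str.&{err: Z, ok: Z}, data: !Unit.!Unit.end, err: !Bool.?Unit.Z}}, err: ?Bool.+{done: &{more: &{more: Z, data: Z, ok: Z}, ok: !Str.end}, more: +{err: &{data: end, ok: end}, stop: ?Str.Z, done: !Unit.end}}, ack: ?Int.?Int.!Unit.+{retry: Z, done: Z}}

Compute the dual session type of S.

rec Z.&{stop: &{ok: ?Unit.&{done: !Unit.Z, more: &{ack: Z, ok: end}, data: ?Str.Z}, stop: ?Bool.?Bool.?Bool.Z, ack: &{done: ?Str.+{err: Z, ok: Z}, data: ?Unit.?Unit.end, err: ?Bool.!Unit.Z}}, err: !Bool.&{done: +{more: +{more: Z, data: Z, ok: Z}, ok: ?Str.end}, more: &{err: +{data: end, ok: end}, stop: !Str.Z, done: ?Unit.end}}, ack: !Int.!Int.?Unit.&{retry: Z, done: Z}}

rec Z = rec Z  (binder kept)
  +{stop,err,ack} = &{stop,err,ack}  (⊕→&)
    case stop:
      +{ok,stop,ack} = &{ok,stop,ack}  (⊕→&)
        case ok:
          !Unit = ?Unit
            +{done,more,data} = &{done,more,data}  (⊕→&)
              case done:
                ?Unit = !Unit
                  dual(Z) = Z
              case more:
                +{ack,ok} = &{ack,ok}  (⊕→&)
                  case ack:
                    dual(Z) = Z
                  case ok:
                    dual(end) = end
              case data:
                !Str = ?Str
                  dual(Z) = Z
        case stop:
          !Bool = ?Bool
            !Bool = ?Bool
              !Bool = ?Bool
                dual(Z) = Z
        case ack:
          +{done,data,err} = &{done,data,err}  (⊕→&)
            case done:
              !Str = ?Str
                &{err,ok} = +{err,ok}  (external→internal)
                  case err:
                    dual(Z) = Z
                  case ok:
                    dual(Z) = Z
            case data:
              !Unit = ?Unit
                !Unit = ?Unit
                  dual(end) = end
            case err:
              !Bool = ?Bool
                ?Unit = !Unit
                  dual(Z) = Z
    case err:
      ?Bool = !Bool
        +{done,more} = &{done,more}  (⊕→&)
          case done:
            &{more,ok} = +{more,ok}  (external→internal)
              case more:
                &{more,data,ok} = +{more,data,ok}  (external→internal)
                  case more:
                    dual(Z) = Z
                  case data:
                    dual(Z) = Z
                  case ok:
                    dual(Z) = Z
              case ok:
                !Str = ?Str
                  dual(end) = end
          case more:
            +{err,stop,done} = &{err,stop,done}  (⊕→&)
              case err:
                &{data,ok} = +{data,ok}  (external→internal)
                  case data:
                    dual(end) = end
                  case ok:
                    dual(end) = end
              case stop:
                ?Str = !Str
                  dual(Z) = Z
              case done:
                !Unit = ?Unit
                  dual(end) = end
    case ack:
      ?Int = !Int
        ?Int = !Int
          !Unit = ?Unit
            +{retry,done} = &{retry,done}  (⊕→&)
              case retry:
                dual(Z) = Z
              case done:
                dual(Z) = Z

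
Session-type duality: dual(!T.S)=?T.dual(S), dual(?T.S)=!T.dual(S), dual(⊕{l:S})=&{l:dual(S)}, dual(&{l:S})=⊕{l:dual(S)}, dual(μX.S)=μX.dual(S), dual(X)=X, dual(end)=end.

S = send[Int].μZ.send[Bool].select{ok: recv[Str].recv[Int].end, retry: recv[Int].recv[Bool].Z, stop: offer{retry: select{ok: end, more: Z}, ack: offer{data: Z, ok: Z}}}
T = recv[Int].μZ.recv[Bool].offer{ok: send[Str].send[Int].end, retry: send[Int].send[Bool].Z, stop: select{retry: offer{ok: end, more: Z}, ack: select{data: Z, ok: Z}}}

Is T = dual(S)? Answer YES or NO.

YES

send[Int] ‖ recv[Int]  match
  μZ ‖ μZ  match (binder kept)
    send[Bool] ‖ recv[Bool]  match
      select{ok,retry,stop} ‖ offer{ok,retry,stop}  match label sets agree
        • ok:
          recv[Str] ‖ send[Str]  match
            recv[Int] ‖ send[Int]  match
              end ‖ end  match
        • retry:
          recv[Int] ‖ send[Int]  match
            recv[Bool] ‖ send[Bool]  match
              Z ‖ Z  match
        • stop:
          offer{retry,ack} ‖ select{retry,ack}  match label sets agree
            • retry:
              select{ok,more} ‖ offer{ok,more}  match label sets agree
                • ok:
                  end ‖ end  match
                • more:
                  Z ‖ Z  match
            • ack:
              offer{data,ok} ‖ select{data,ok}  match label sets agree
                • data:
                  Z ‖ Z  match
                • ok:
                  Z ‖ Z  match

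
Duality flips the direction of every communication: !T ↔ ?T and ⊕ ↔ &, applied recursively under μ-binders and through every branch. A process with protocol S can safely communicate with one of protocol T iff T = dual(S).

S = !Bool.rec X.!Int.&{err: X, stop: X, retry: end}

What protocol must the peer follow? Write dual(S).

?Bool.rec X.?Int.+{err: X, stop: X, retry: end}

!Bool = ?Bool
  rec X = rec X  (binder kept)
    !Int = ?Int
      &{err,stop,retry} = +{err,stop,retry}  (offer→select)
        [err]
          X self-dual
        [stop]
          X self-dual
        [retry]
          end self-dual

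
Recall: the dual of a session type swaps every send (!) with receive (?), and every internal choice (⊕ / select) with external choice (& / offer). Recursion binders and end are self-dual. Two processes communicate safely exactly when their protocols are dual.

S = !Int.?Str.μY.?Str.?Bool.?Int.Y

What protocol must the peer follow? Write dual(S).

!Int ↦ ?Int
  ?Str ↦ !Str
    μY ↦ μY  (rec unchanged)
      ?Str ↦ !Str
        ?Bool ↦ !Bool
          ?Int ↦ !Int
            Y ↦ Y

?Int.!Str.μY.!Str.!Bool.!Int.Y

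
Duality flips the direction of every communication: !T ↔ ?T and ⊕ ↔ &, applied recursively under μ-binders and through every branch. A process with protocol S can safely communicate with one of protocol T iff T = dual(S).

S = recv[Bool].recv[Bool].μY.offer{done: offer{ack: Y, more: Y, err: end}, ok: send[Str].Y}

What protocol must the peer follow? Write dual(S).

send[Bool].send[Bool].μY.select{done: select{ack: Y, more: Y, err: end}, ok: recv[Str].Y}

recv[Bool] ↦ send[Bool]
  recv[Bool] ↦ send[Bool]
    μY ↦ μY  (rec unchanged)
      offer{done,ok} ↦ select{done,ok}  (&→⊕)
        case done:
          offer{ack,more,err} ↦ select{ack,more,err}  (&→⊕)
            case ack:
              Y ↦ Y
            case more:
              Y ↦ Y
            case err:
              end ↦ end
        case ok:
          send[Str] ↦ recv[Str]
            Y ↦ Y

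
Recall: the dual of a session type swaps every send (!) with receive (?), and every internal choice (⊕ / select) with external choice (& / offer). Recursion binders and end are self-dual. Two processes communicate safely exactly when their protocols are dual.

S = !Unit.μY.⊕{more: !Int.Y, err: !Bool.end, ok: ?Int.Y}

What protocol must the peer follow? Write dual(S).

!Unit = ?Unit
  μY = μY  (rec unchanged)
    ⊕{more,err,ok} = &{more,err,ok}  (select→offer)
      • more:
        !Int = ?Int
          dual(Y) = Y
      • err:
        !Bool = ?Bool
          dual(end) = end
      • ok:
        ?Int = !Int
          dual(Y) = Y

?Unit.μY.&{more: ?Int.Y, err: ?Bool.end, ok: !Int.Y}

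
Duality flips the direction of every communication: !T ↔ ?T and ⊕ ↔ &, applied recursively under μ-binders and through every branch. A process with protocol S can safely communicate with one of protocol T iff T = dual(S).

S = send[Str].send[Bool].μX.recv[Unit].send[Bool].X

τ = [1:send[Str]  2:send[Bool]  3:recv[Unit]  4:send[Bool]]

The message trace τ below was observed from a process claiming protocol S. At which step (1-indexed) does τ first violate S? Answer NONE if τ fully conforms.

step 1: send[Str]  ✓  residual = send[Bool].μX.…
step 2: send[Bool]  ✓  residual = μX.…
step 3: recv[Unit]  ✓  residual = send[Bool].μX.…
step 4: send[Bool]  ✓  residual = μX.…
trace exhausted — no violation

NONE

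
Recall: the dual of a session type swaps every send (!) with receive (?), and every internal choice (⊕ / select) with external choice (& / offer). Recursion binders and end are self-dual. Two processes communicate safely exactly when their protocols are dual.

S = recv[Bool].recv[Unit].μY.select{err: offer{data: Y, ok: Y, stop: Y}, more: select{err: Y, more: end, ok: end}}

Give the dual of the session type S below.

send[Bool].send[Unit].μY.offer{err: select{data: Y, ok: Y, stop: Y}, more: offer{err: Y, more: end, ok: end}}

recv[Bool] → send[Bool]
  recv[Unit] → send[Unit]
    μY → μY  (rec unchanged)
      select{err,more} → offer{err,more}  (internal→external)
        [err]
          offer{data,ok,stop} → select{data,ok,stop}  (external→internal)
            [data]
              Y ↦ Y
            [ok]
              Y ↦ Y
            [stop]
              Y ↦ Y
        [more]
          select{err,more,ok} → offer{err,more,ok}  (internal→external)
            [err]
              Y ↦ Y
            [more]
              end ↦ end
            [ok]
              end ↦ end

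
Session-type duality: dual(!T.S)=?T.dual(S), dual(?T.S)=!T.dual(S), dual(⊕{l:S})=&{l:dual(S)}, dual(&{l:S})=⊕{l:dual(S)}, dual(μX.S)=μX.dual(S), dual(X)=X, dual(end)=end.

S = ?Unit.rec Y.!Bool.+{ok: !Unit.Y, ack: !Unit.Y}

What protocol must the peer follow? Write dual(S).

!Unit.rec Y.?Bool.&{ok: ?Unit.Y, ack: ?Unit.Y}

?Unit → !Unit
  rec Y → rec Y  (μ self-dual)
    !Bool → ?Bool
      +{ok,ack} → &{ok,ack}  (internal→external)
        case ok:
          !Unit → ?Unit
            Y self-dual
        case ack:
          !Unit → ?Unit
            Y self-dual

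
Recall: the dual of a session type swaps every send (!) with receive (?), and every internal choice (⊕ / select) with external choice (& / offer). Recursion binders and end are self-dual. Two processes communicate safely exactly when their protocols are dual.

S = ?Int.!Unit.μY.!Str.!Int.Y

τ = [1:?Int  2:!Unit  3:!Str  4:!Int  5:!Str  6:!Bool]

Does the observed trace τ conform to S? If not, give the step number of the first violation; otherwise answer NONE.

@1 ?Int  match  cont: !Unit.μY.…
@2 !Unit  match  cont: μY.…
@3 !Str  match  cont: !Int.μY.…
@4 !Int  match  cont: μY.…
@5 !Str  match  cont: !Int.μY.…
@6 got !Bool, protocol expects !Int  ✗

6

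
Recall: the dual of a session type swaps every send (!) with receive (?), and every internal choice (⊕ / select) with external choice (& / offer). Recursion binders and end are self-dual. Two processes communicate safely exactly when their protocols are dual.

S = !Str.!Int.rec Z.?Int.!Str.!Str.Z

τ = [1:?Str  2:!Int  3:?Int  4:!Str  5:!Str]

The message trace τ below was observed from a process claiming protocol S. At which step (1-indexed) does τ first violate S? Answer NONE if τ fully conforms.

1

step 1: got ?Str, protocol expects !Str  ✗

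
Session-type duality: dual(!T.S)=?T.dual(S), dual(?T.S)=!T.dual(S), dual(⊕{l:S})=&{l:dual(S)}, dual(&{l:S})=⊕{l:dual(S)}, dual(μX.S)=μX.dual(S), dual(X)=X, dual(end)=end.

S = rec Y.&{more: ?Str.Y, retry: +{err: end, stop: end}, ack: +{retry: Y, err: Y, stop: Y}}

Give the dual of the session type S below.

rec Y ↦ rec Y  (rec unchanged)
  &{more,retry,ack} ↦ +{more,retry,ack}  (&→⊕)
    • more:
      ?Str ↦ !Str
        dual(Y) = Y
    • retry:
      +{err,stop} ↦ &{err,stop}  (internal→external)
        • err:
          dual(end) = end
        • stop:
          dual(end) = end
    • ack:
      +{retry,err,stop} ↦ &{retry,err,stop}  (internal→external)
        • retry:
          dual(Y) = Y
        • err:
          dual(Y) = Y
        • stop:
          dual(Y) = Y

rec Y.+{more: !Str.Y, retry: &{err: end, stop: end}, ack: &{retry: Y, err: Y, stop: Y}}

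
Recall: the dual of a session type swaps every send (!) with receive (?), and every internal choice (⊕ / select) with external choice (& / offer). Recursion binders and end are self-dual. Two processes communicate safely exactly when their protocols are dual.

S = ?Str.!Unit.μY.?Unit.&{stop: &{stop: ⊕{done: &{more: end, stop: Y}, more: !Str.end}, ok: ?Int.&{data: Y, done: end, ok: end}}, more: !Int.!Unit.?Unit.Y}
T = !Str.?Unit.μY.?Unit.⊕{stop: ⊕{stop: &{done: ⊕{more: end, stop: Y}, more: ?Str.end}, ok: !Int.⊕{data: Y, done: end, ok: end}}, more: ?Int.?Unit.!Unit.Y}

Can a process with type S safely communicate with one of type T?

?Str ‖ !Str  match
  !Unit ‖ ?Unit  match
    μY ‖ μY  match (binder kept)
      ?Unit ‖ ?Unit  ✗ same direction on both sides — not dual

NO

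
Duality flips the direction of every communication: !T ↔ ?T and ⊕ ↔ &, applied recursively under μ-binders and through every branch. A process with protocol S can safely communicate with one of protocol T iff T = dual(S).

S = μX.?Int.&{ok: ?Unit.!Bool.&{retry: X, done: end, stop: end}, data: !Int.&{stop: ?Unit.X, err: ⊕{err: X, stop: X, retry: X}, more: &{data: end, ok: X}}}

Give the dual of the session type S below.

μX.!Int.⊕{ok: !Unit.?Bool.⊕{retry: X, done: end, stop: end}, data: ?Int.⊕{stop: !Unit.X, err: &{err: X, stop: X, retry: X}, more: ⊕{data: end, ok: X}}}

μX = μX  (binder kept)
  ?Int = !Int
    &{ok,data} = ⊕{ok,data}  (offer→select)
      • ok:
        ?Unit = !Unit
          !Bool = ?Bool
            &{retry,done,stop} = ⊕{retry,done,stop}  (offer→select)
              • retry:
                X ↦ X
              • done:
                end ↦ end
              • stop:
                end ↦ end
      • data:
        !Int = ?Int
          &{stop,err,more} = ⊕{stop,err,more}  (offer→select)
            • stop:
              ?Unit = !Unit
                X ↦ X
            • err:
              ⊕{err,stop,retry} = &{err,stop,retry}  (select→offer)
                • err:
                  X ↦ X
                • stop:
                  X ↦ X
                • retry:
                  X ↦ X
            • more:
              &{data,ok} = ⊕{data,ok}  (offer→select)
                • data:
                  end ↦ end
                • ok:
                  X ↦ X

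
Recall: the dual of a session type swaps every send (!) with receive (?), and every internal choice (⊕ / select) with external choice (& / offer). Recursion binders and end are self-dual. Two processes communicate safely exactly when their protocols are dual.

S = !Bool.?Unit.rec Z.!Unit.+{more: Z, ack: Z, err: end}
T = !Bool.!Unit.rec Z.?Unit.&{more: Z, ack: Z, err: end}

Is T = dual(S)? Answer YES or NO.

NO

!Bool ‖ !Bool  ✗ same direction on both sides — not dual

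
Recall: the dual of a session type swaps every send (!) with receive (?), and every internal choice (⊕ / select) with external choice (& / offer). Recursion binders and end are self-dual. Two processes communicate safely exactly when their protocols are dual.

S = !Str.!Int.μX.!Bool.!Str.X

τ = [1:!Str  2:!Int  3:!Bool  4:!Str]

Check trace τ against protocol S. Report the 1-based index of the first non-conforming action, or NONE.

step 1: !Str  ok  residual = !Int.μX.…
step 2: !Int  ok  residual = μX.…
step 3: !Bool  ok  residual = !Str.μX.…
step 4: !Str  ok  residual = μX.…
τ conforms to S (length 4)

NONE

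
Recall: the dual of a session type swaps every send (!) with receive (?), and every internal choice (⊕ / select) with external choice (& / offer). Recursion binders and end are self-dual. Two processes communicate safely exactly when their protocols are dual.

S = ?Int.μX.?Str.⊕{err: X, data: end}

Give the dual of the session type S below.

?Int ↦ !Int
  μX ↦ μX  (binder kept)
    ?Str ↦ !Str
      ⊕{err,data} ↦ &{err,data}  (⊕→&)
        case err:
          dual(X) = X
        case data:
          dual(end) = end

!Int.μX.!Str.&{err: X, data: end}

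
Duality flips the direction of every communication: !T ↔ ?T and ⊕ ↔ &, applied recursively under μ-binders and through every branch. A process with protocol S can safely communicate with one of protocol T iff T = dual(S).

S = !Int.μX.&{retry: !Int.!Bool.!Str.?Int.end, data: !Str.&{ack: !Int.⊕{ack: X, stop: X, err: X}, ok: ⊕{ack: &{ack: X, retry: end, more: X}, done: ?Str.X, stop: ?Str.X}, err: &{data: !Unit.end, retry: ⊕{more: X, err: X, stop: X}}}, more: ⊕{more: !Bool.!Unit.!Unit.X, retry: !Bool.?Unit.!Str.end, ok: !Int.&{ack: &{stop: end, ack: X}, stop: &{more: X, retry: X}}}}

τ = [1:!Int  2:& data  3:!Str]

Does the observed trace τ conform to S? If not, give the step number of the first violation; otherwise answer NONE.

[1] !Int  ok  state: μX.…
[2] & data  ok  state: !Str.&{ack: !Int.⊕{ack: μX.…, stop: μX.…, err: μX.…}, ok: ⊕{ack: &{ack: μX.…, retry: end, more: μX.…}, done: ?Str.μX.…, stop: ?Str.μX.…}, err: &{data: !Unit.end, retry: ⊕{more: μX.…, err: μX.…, stop: μX.…}}}
[3] !Str  ok  state: &{ack: !Int.⊕{ack: μX.…, stop: μX.…, err: μX.…}, ok: ⊕{ack: &{ack: μX.…, retry: end, more: μX.…}, done: ?Str.μX.…, stop: ?Str.μX.…}, err: &{data: !Unit.end, retry: ⊕{more: μX.…, err: μX.…, stop: μX.…}}}
τ conforms to S (length 3)

NONE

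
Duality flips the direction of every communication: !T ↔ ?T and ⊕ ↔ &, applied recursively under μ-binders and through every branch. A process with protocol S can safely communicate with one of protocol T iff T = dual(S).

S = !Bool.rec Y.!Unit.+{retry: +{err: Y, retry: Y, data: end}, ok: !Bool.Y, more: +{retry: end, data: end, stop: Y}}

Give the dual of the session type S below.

!Bool → ?Bool
  rec Y → rec Y  (μ self-dual)
    !Unit → ?Unit
      +{retry,ok,more} → &{retry,ok,more}  (⊕→&)
        • retry:
          +{err,retry,data} → &{err,retry,data}  (⊕→&)
            • err:
              Y self-dual
            • retry:
              Y self-dual
            • data:
              end self-dual
        • ok:
          !Bool → ?Bool
            Y self-dual
        • more:
          +{retry,data,stop} → &{retry,data,stop}  (⊕→&)
            • retry:
              end self-dual
            • data:
              end self-dual
            • stop:
              Y self-dual

?Bool.rec Y.?Unit.&{retry: &{err: Y, retry: Y, data: end}, ok: ?Bool.Y, more: &{retry: end, data: end, stop: Y}}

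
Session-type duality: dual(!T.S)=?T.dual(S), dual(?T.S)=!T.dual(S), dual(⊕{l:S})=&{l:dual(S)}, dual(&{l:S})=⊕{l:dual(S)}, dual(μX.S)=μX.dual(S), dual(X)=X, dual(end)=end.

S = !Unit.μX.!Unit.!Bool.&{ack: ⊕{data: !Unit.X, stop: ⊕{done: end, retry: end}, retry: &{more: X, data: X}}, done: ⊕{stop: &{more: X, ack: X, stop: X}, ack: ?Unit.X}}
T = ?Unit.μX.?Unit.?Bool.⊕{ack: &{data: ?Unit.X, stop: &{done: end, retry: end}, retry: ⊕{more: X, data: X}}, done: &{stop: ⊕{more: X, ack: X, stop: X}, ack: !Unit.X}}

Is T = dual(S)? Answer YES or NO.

YES

!Unit vs ?Unit  match
  μX vs μX  match (rec unchanged)
    !Unit vs ?Unit  match
      !Bool vs ?Bool  match
        &{ack,done} vs ⊕{ack,done}  match label sets agree
          case ack:
            ⊕{data,stop,retry} vs &{data,stop,retry}  match label sets agree
              case data:
                !Unit vs ?Unit  match
                  X vs X  match
              case stop:
                ⊕{done,retry} vs &{done,retry}  match label sets agree
                  case done:
                    end vs end  match
                  case retry:
                    end vs end  match
              case retry:
                &{more,data} vs ⊕{more,data}  match label sets agree
                  case more:
                    X vs X  match
                  case data:
                    X vs X  match
          case done:
            ⊕{stop,ack} vs &{stop,ack}  match label sets agree
              case stop:
                &{more,ack,stop} vs ⊕{more,ack,stop}  match label sets agree
                  case more:
                    X vs X  match
                  case ack:
                    X vs X  match
                  case stop:
                    X vs X  match
              case ack:
                ?Unit vs !Unit  match
                  X vs X  match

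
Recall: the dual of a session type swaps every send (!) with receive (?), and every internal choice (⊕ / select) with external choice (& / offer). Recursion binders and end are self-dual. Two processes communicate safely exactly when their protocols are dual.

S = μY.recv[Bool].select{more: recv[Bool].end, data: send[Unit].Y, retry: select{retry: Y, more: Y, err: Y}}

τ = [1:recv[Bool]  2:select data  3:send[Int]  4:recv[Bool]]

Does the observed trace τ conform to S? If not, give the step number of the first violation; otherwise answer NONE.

[1] recv[Bool]  ✓  cont: select{more: recv[Bool].end, data: send[Unit].μY.…, retry: select{retry: μY.…, more: μY.…, err: μY.…}}
[2] select data  ✓  cont: send[Unit].μY.…
[3] got send[Int], protocol expects send[Unit]  ✗

3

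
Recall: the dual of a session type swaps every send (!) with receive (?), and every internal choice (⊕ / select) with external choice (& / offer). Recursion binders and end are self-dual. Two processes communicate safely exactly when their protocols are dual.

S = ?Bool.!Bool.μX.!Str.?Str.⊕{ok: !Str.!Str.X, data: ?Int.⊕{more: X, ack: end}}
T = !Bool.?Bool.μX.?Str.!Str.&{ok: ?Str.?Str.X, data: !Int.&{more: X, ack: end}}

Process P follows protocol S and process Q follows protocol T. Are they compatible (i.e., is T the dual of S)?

YES

?Bool ‖ !Bool  ok
  !Bool ‖ ?Bool  ok
    μX ‖ μX  ok (rec unchanged)
      !Str ‖ ?Str  ok
        ?Str ‖ !Str  ok
          ⊕{ok,data} ‖ &{ok,data}  ok labels match
            case ok:
              !Str ‖ ?Str  ok
                !Str ‖ ?Str  ok
                  X ‖ X  ok
            case data:
              ?Int ‖ !Int  ok
                ⊕{more,ack} ‖ &{more,ack}  ok labels match
                  case more:
                    X ‖ X  ok
                  case ack:
                    end ‖ end  ok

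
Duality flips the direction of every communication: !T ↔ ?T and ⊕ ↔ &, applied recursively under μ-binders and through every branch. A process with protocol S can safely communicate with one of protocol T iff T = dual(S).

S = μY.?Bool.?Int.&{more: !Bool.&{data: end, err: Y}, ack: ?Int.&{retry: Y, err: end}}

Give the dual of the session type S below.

μY → μY  (μ self-dual)
  ?Bool → !Bool
    ?Int → !Int
      &{more,ack} → ⊕{more,ack}  (offer→select)
        case more:
          !Bool → ?Bool
            &{data,err} → ⊕{data,err}  (offer→select)
              case data:
                end self-dual
              case err:
                Y self-dual
        case ack:
          ?Int → !Int
            &{retry,err} → ⊕{retry,err}  (offer→select)
              case retry:
                Y self-dual
              case err:
                end self-dual

μY.!Bool.!Int.⊕{more: ?Bool.⊕{data: end, err: Y}, ack: !Int.⊕{retry: Y, err: end}}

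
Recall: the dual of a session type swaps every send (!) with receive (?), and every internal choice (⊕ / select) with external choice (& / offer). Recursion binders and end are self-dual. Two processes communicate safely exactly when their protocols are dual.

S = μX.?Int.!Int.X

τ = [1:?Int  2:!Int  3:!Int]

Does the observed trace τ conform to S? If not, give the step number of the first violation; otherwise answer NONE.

3

[1] ?Int  ok  now at !Int.μX.…
[2] !Int  ok  now at μX.…
[3] got !Int, protocol expects ?Int  ✗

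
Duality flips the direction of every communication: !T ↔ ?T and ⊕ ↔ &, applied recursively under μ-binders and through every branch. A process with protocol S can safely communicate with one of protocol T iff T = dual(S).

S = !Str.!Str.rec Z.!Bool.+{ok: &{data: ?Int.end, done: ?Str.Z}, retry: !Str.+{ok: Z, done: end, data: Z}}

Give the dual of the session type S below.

!Str → ?Str
  !Str → ?Str
    rec Z → rec Z  (binder kept)
      !Bool → ?Bool
        +{ok,retry} → &{ok,retry}  (select→offer)
          • ok:
            &{data,done} → +{data,done}  (external→internal)
              • data:
                ?Int → !Int
                  end self-dual
              • done:
                ?Str → !Str
                  Z self-dual
          • retry:
            !Str → ?Str
              +{ok,done,data} → &{ok,done,data}  (select→offer)
                • ok:
                  Z self-dual
                • done:
                  end self-dual
                • data:
                  Z self-dual

?Str.?Str.rec Z.?Bool.&{ok: +{data: !Int.end, done: !Str.Z}, retry: ?Str.&{ok: Z, done: end, data: Z}}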